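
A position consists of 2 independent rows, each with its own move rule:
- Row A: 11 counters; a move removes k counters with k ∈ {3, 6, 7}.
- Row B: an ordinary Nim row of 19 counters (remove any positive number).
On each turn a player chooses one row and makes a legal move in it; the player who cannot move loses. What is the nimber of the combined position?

Grundy values for row A (subtraction set {3, 6, 7}):
k:     0  1  2  3  4  5  6  7  8  9 10 11
g(k):  0  0  0  1  1  1  2  2  2  3  0  0
So g(11) = 0.
Row B is a plain Nim row of size 19, so its Grundy value is 19.
The value of a disjunctive sum is the nim-sum of the parts.
Combined value = 0 XOR 19 = 19.

19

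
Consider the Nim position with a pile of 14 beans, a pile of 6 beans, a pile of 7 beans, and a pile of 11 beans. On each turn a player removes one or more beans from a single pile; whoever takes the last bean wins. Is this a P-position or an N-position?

In binary:
  1110  (14)
  0110  (6)
  0111  (7)
  1011  (11)
  ----
  0100  (4)
The nim-sum is 4 ≠ 0, so this is an N-position: the player to move can win.

N-position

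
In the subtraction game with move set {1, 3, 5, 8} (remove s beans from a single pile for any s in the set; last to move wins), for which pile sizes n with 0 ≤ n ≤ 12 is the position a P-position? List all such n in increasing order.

0, 2, 4, 6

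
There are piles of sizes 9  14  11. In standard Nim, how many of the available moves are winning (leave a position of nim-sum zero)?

3

Compute the nim-sum pairwise:
9 XOR 14 = 7
7 XOR 11 = 12
The overall nim-sum is X = 12. A pile of size p has a winning move iff p XOR X < p (reduce it to p XOR X).
  9: 9 XOR 12 = 5 < 9 — winning move (to 5).
  14: 14 XOR 12 = 2 < 14 — winning move (to 2).
  11: 11 XOR 12 = 7 < 11 — winning move (to 7).
That gives 3 winning moves.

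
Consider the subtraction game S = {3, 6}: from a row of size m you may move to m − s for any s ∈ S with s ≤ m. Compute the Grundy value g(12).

1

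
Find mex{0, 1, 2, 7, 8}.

3

The values 0, 1, 2 are all present; 3 is the first non-negative integer missing from the set.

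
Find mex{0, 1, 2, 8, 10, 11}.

The values 0, 1, 2 are all present; 3 is the first non-negative integer missing from the set.

3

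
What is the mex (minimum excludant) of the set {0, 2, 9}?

0 is in the set but 1 is not, so the mex is 1.

1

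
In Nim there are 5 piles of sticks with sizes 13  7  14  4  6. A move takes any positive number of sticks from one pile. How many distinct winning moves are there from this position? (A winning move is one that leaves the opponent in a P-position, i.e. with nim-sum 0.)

Write each in binary and XOR column by column:
  1101  (13)
  0111  (7)
  1110  (14)
  0100  (4)
  0110  (6)
  ----
  0110  (6)
The overall nim-sum is X = 6. A pile of size p has a winning move iff p XOR X < p (reduce it to p XOR X).
  13: 13 XOR 6 = 11 < 13 — winning move (to 11).
  7: 7 XOR 6 = 1 < 7 — winning move (to 1).
  14: 14 XOR 6 = 8 < 14 — winning move (to 8).
  4: 4 XOR 6 = 2 < 4 — winning move (to 2).
  6: 6 XOR 6 = 0 < 6 — winning move (to 0).
That gives 5 winning moves.

5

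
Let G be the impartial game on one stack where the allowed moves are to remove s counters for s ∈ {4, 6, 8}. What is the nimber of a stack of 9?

2

Compute g(0), g(1), … for moves {4, 6, 8}:
k:     0  1  2  3  4  5  6  7  8  9
g(k):  0  0  0  0  1  1  1  1  2  2
So g(9) = 2.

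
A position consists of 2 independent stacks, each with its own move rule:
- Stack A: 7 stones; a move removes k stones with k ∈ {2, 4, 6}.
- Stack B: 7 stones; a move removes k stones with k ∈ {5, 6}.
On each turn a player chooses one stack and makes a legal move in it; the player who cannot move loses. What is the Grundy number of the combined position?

For stack A, compute g(0), g(1), … with moves {2, 4, 6}:
k:     0  1  2  3  4  5  6  7
g(k):  0  0  1  1  2  2  3  3
So g(7) = 3.
Build the Grundy sequence for stack B with g(k) = mex{g(k−s) : s ∈ {5, 6}, s ≤ k}:
k:     0  1  2  3  4  5  6  7
g(k):  0  0  0  0  0  1  1  1
So g(7) = 1.
The value of a disjunctive sum is the nim-sum of the parts.
Combined value = 3 XOR 1 = 2.

2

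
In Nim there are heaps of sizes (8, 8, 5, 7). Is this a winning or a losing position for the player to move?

Nim-sum: 8 ⊕ 8 ⊕ 5 ⊕ 7 = 2.
The nim-sum is 2 ≠ 0, so this is an N-position: the player to move can win.

Winning position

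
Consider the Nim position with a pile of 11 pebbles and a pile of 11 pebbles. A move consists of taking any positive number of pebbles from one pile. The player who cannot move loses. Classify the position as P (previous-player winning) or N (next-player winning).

P-position

Nim-sum: 11 XOR 11 = 0.
The nim-sum is 0, so this is a P-position: the player to move is in a losing position under optimal play.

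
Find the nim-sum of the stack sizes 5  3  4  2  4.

Nim-sum: 5 ⊕ 3 ⊕ 4 ⊕ 2 ⊕ 4 = 4.

4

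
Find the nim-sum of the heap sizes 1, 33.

32

Compute the nim-sum pairwise:
1 XOR 33 = 32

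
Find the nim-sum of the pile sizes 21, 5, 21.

Bitwise XOR of the heap sizes:
  10101  (21)
  00101  (5)
  10101  (21)
  -----
  00101  (5)

5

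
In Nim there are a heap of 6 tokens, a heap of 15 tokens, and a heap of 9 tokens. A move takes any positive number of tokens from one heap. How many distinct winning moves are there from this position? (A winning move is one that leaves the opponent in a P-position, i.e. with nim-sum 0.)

0

Nim-sum: 6 ^ 15 ^ 9 = 0.
The nim-sum is already 0, so every move leaves a nonzero nim-sum — there are no winning moves.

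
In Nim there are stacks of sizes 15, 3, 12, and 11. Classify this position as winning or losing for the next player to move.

Winning position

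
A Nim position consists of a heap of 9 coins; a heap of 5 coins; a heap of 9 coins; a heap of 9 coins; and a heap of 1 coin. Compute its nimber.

13

Write each in binary and XOR column by column:
  1001  (9)
  0101  (5)
  1001  (9)
  1001  (9)
  0001  (1)
  ----
  1101  (13)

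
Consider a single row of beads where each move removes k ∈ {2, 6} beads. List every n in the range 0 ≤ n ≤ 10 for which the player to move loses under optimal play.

0, 1, 4, 5, 8, 9

Build the Grundy sequence with g(k) = mex{g(k−s) : s ∈ {2, 6}, s ≤ k}:
k:     0  1  2  3  4  5  6  7  8  9 10
g(k):  0  0  1  1  0  0  1  1  0  0  1
The P-positions (g = 0) in 0..10 are 0, 1, 4, 5, 8, 9.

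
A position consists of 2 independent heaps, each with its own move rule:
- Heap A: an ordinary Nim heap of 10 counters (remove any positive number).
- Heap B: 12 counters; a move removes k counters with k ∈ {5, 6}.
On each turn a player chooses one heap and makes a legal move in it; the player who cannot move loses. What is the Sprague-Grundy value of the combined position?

10

Heap A is a plain Nim heap of size 10, so its Grundy value is 10.
Grundy values for heap B (subtraction set {5, 6}):
g(0) = mex{} = 0
g(1) = mex{} = 0
g(2) = mex{} = 0
g(3) = mex{} = 0
g(4) = mex{} = 0
g(5) = mex{0} = 1
g(6) = mex{0} = 1
g(7) = mex{0} = 1
g(8) = mex{0} = 1
g(9) = mex{0} = 1
g(10) = mex{0,1} = 2
g(11) = mex{1} = 0
g(12) = mex{1} = 0
So g(12) = 0.
By the Sprague-Grundy theorem, the Grundy value of a sum of independent games is the XOR of the component values.
Combined value = 10 ⊕ 0 = 10.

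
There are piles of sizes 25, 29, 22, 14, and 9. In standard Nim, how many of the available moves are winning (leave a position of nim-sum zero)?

3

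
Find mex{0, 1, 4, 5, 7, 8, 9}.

The values 0, 1 are all present; 2 is the first non-negative integer missing from the set.

2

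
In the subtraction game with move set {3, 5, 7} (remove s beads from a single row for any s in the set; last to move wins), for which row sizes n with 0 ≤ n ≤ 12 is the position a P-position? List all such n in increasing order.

0, 1, 2, 10, 11, 12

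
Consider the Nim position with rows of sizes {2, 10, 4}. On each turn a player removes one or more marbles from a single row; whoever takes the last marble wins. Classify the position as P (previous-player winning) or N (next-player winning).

N-position

Nim-sum: 2 ^ 10 ^ 4 = 12.
The nim-sum is 12 ≠ 0, so this is an N-position: the player to move can win.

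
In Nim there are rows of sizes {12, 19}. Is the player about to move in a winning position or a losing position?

Winning position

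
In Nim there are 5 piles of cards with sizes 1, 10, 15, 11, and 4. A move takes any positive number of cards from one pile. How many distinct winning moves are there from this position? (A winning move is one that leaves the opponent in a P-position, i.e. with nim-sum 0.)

3

Compute the nim-sum pairwise:
1 ⊕ 10 = 11
11 ⊕ 15 = 4
4 ⊕ 11 = 15
15 ⊕ 4 = 11
The overall nim-sum is X = 11. A pile of size p has a winning move iff p XOR X < p (reduce it to p XOR X).
  1: 1 XOR 11 = 10 ≥ 1 — no move.
  10: 10 XOR 11 = 1 < 10 — winning move (to 1).
  15: 15 XOR 11 = 4 < 15 — winning move (to 4).
  11: 11 XOR 11 = 0 < 11 — winning move (to 0).
  4: 4 XOR 11 = 15 ≥ 4 — no move.
That gives 3 winning moves.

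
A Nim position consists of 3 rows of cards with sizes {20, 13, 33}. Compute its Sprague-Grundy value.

56

Nim-sum: 20 ⊕ 13 ⊕ 33 = 56.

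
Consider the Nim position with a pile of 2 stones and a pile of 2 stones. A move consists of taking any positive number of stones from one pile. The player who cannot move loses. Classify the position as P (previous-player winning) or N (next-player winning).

P-position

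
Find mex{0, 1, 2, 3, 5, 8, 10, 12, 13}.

The values 0, 1, 2, 3 are all present; 4 is the first non-negative integer missing from the set.

4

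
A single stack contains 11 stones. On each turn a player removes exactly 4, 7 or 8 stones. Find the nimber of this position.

Compute g(0), g(1), … for moves {4, 7, 8}:
g(0) = mex{} = 0
g(1) = mex{} = 0
g(2) = mex{} = 0
g(3) = mex{} = 0
g(4) = mex{0} = 1
g(5) = mex{0} = 1
g(6) = mex{0} = 1
g(7) = mex{0} = 1
g(8) = mex{0,1} = 2
g(9) = mex{0,1} = 2
g(10) = mex{0,1} = 2
g(11) = mex{0,1} = 2
So g(11) = 2.

2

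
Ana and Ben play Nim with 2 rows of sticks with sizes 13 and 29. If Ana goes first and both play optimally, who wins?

Ana wins

Bitwise XOR of the heap sizes:
  01101  (13)
  11101  (29)
  -----
  10000  (16)
The nim-sum is 16 ≠ 0, so this is an N-position: the player to move can win; Ana has a winning move.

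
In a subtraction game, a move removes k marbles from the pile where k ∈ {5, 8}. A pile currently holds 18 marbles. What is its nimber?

1

Build the Grundy sequence with g(k) = mex{g(k−s) : s ∈ {5, 8}, s ≤ k}:
k:     0  1  2  3  4  5  6  7  8  9 10 11 12 13 14 15 16 17 18
g(k):  0  0  0  0  0  1  1  1  1  1  2  2  2  0  0  0  0  0  1
So g(18) = 1.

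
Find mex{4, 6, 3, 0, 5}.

1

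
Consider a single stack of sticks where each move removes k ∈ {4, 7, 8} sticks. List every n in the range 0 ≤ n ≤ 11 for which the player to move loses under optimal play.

0, 1, 2, 3

Grundy values for subtraction set {4, 7, 8}:
g(0) = mex{} = 0
g(1) = mex{} = 0
g(2) = mex{} = 0
g(3) = mex{} = 0
g(4) = mex{0} = 1
g(5) = mex{0} = 1
g(6) = mex{0} = 1
g(7) = mex{0} = 1
g(8) = mex{0,1} = 2
g(9) = mex{0,1} = 2
g(10) = mex{0,1} = 2
g(11) = mex{0,1} = 2
The P-positions (g = 0) in 0..11 are 0, 1, 2, 3.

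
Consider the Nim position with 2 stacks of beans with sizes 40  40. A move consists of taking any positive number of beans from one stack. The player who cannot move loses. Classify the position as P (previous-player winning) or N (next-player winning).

P-position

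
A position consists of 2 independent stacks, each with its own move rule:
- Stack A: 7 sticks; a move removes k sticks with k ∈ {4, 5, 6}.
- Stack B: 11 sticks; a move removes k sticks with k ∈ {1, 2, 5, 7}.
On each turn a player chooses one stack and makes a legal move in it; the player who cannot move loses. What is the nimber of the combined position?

Grundy values for stack A (subtraction set {4, 5, 6}):
g(0) = mex{} = 0
g(1) = mex{} = 0
g(2) = mex{} = 0
g(3) = mex{} = 0
g(4) = mex{0} = 1
g(5) = mex{0} = 1
g(6) = mex{0} = 1
g(7) = mex{0} = 1
So g(7) = 1.
Build the Grundy sequence for stack B with g(k) = mex{g(k−s) : s ∈ {1, 2, 5, 7}, s ≤ k}:
k:     0  1  2  3  4  5  6  7  8  9 10 11
g(k):  0  1  2  0  1  2  0  1  2  0  1  2
So g(11) = 2.
The value of a disjunctive sum is the nim-sum of the parts.
Combined value = 1 XOR 2 = 3.

3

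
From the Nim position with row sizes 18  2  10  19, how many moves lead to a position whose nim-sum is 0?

1

Compute the nim-sum pairwise:
18 ^ 2 = 16
16 ^ 10 = 26
26 ^ 19 = 9
The overall nim-sum is X = 9. A row of size p has a winning move iff p XOR X < p (reduce it to p XOR X).
  18: 18 XOR 9 = 27 ≥ 18 — no move.
  2: 2 XOR 9 = 11 ≥ 2 — no move.
  10: 10 XOR 9 = 3 < 10 — winning move (to 3).
  19: 19 XOR 9 = 26 ≥ 19 — no move.
That gives 1 winning move.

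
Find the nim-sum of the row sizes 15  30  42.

59

In binary:
  001111  (15)
  011110  (30)
  101010  (42)
  ------
  111011  (59)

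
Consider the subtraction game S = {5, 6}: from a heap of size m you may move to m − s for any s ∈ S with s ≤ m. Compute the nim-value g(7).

Compute g(0), g(1), … for moves {5, 6}:
k:     0  1  2  3  4  5  6  7
g(k):  0  0  0  0  0  1  1  1
So g(7) = 1.

1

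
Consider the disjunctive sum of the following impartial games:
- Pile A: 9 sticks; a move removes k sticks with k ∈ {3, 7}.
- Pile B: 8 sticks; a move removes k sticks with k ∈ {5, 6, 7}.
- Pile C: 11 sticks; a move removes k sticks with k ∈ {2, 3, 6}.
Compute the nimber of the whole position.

1

For pile A, compute g(0), g(1), … with moves {3, 7}:
g(0) = mex{} = 0
g(1) = mex{} = 0
g(2) = mex{} = 0
g(3) = mex{0} = 1
g(4) = mex{0} = 1
g(5) = mex{0} = 1
g(6) = mex{1} = 0
g(7) = mex{0,1} = 2
g(8) = mex{0,1} = 2
g(9) = mex{0} = 1
So g(9) = 1.
Grundy values for pile B (subtraction set {5, 6, 7}):
g(0) = mex{} = 0
g(1) = mex{} = 0
g(2) = mex{} = 0
g(3) = mex{} = 0
g(4) = mex{} = 0
g(5) = mex{0} = 1
g(6) = mex{0} = 1
g(7) = mex{0} = 1
g(8) = mex{0} = 1
So g(8) = 1.
Grundy values for pile C (subtraction set {2, 3, 6}):
k:     0  1  2  3  4  5  6  7  8  9 10 11
g(k):  0  0  1  1  2  0  3  1  2  0  0  1
So g(11) = 1.
The value of a disjunctive sum is the nim-sum of the parts.
Combined value = 1 XOR 1 XOR 1 = 1.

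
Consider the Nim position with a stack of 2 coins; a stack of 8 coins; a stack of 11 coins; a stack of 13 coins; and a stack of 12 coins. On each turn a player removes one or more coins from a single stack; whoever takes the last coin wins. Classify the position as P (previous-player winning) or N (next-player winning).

Compute the nim-sum pairwise:
2 XOR 8 = 10
10 XOR 11 = 1
1 XOR 13 = 12
12 XOR 12 = 0
The nim-sum is 0, so this is a P-position: the player to move is in a losing position under optimal play.

P-position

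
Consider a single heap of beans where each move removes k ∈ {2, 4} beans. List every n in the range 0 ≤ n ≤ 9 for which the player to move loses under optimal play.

0, 1, 6, 7

Grundy values for subtraction set {2, 4}:
k:     0  1  2  3  4  5  6  7  8  9
g(k):  0  0  1  1  2  2  0  0  1  1
The P-positions (g = 0) in 0..9 are 0, 1, 6, 7.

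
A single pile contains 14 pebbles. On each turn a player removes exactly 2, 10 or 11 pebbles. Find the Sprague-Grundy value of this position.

3

Build the Grundy sequence with g(k) = mex{g(k−s) : s ∈ {2, 10, 11}, s ≤ k}:
g(0) = mex{} = 0
g(1) = mex{} = 0
g(2) = mex{0} = 1
g(3) = mex{0} = 1
g(4) = mex{1} = 0
g(5) = mex{1} = 0
g(6) = mex{0} = 1
g(7) = mex{0} = 1
g(8) = mex{1} = 0
g(9) = mex{1} = 0
g(10) = mex{0} = 1
g(11) = mex{0} = 1
g(12) = mex{0,1} = 2
g(13) = mex{1} = 0
g(14) = mex{0,1,2} = 3
So g(14) = 3.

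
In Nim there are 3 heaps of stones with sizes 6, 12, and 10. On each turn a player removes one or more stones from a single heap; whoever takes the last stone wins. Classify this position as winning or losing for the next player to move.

Bitwise XOR of the heap sizes:
  0110  (6)
  1100  (12)
  1010  (10)
  ----
  0000  (0)
The nim-sum is 0, so this is a P-position: the player to move is in a losing position under optimal play.

Losing position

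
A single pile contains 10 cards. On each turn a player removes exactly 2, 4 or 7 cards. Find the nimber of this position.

2

Build the Grundy sequence with g(k) = mex{g(k−s) : s ∈ {2, 4, 7}, s ≤ k}:
g(0) = mex{} = 0
g(1) = mex{} = 0
g(2) = mex{0} = 1
g(3) = mex{0} = 1
g(4) = mex{0,1} = 2
g(5) = mex{0,1} = 2
g(6) = mex{1,2} = 0
g(7) = mex{0,1,2} = 3
g(8) = mex{0,2} = 1
g(9) = mex{1,2,3} = 0
g(10) = mex{0,1} = 2
So g(10) = 2.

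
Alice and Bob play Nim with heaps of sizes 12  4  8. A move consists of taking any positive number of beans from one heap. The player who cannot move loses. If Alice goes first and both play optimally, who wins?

Bob wins

Compute the nim-sum pairwise:
12 ^ 4 = 8
8 ^ 8 = 0
The nim-sum is 0, so this is a P-position: the player to move is in a losing position under optimal play; Alice is about to move from it and so loses — Bob wins.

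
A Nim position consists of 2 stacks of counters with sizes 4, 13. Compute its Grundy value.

9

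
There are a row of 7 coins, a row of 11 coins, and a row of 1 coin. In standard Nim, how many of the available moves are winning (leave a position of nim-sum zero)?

Nim-sum: 7 ⊕ 11 ⊕ 1 = 13.
The overall nim-sum is X = 13. A row of size p has a winning move iff p XOR X < p (reduce it to p XOR X).
  7: 7 XOR 13 = 10 ≥ 7 — no move.
  11: 11 XOR 13 = 6 < 11 — winning move (to 6).
  1: 1 XOR 13 = 12 ≥ 1 — no move.
That gives 1 winning move.

1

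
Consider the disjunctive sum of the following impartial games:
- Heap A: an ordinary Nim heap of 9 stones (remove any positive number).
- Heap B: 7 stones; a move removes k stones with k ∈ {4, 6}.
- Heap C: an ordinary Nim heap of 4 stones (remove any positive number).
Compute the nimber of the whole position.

Heap A is a plain Nim heap of size 9, so its Grundy value is 9.
Build the Grundy sequence for heap B with g(k) = mex{g(k−s) : s ∈ {4, 6}, s ≤ k}:
g(0) = mex{} = 0
g(1) = mex{} = 0
g(2) = mex{} = 0
g(3) = mex{} = 0
g(4) = mex{0} = 1
g(5) = mex{0} = 1
g(6) = mex{0} = 1
g(7) = mex{0} = 1
So g(7) = 1.
Heap C is a plain Nim heap of size 4, so its Grundy value is 4.
By the Sprague-Grundy theorem, the Grundy value of a sum of independent games is the XOR of the component values.
Combined value = 9 ⊕ 1 ⊕ 4 = 12.

12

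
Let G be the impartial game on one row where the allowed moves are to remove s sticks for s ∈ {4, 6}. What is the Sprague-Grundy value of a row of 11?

0

Build the Grundy sequence with g(k) = mex{g(k−s) : s ∈ {4, 6}, s ≤ k}:
g(0) = mex{} = 0
g(1) = mex{} = 0
g(2) = mex{} = 0
g(3) = mex{} = 0
g(4) = mex{0} = 1
g(5) = mex{0} = 1
g(6) = mex{0} = 1
g(7) = mex{0} = 1
g(8) = mex{0,1} = 2
g(9) = mex{0,1} = 2
g(10) = mex{1} = 0
g(11) = mex{1} = 0
So g(11) = 0.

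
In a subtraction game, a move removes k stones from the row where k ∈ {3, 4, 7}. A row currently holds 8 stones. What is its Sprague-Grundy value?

Grundy values for subtraction set {3, 4, 7}:
k:     0  1  2  3  4  5  6  7  8
g(k):  0  0  0  1  1  1  2  2  2
So g(8) = 2.

2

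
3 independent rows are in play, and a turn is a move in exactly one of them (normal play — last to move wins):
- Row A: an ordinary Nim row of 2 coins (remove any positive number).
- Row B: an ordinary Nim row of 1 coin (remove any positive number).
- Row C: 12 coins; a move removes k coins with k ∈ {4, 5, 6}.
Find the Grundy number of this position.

Row A is a plain Nim row of size 2, so its Grundy value is 2.
Row B is a plain Nim row of size 1, so its Grundy value is 1.
Grundy values for row C (subtraction set {4, 5, 6}):
g(0) = mex{} = 0
g(1) = mex{} = 0
g(2) = mex{} = 0
g(3) = mex{} = 0
g(4) = mex{0} = 1
g(5) = mex{0} = 1
g(6) = mex{0} = 1
g(7) = mex{0} = 1
g(8) = mex{0,1} = 2
g(9) = mex{0,1} = 2
g(10) = mex{1} = 0
g(11) = mex{1} = 0
g(12) = mex{1,2} = 0
So g(12) = 0.
By the Sprague-Grundy theorem, the Grundy value of a sum of independent games is the XOR of the component values.
Combined value = 2 XOR 1 XOR 0 = 3.

3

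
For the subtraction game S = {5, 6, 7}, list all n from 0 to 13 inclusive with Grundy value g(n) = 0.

Grundy values for subtraction set {5, 6, 7}:
g(0) = mex{} = 0
g(1) = mex{} = 0
g(2) = mex{} = 0
g(3) = mex{} = 0
g(4) = mex{} = 0
g(5) = mex{0} = 1
g(6) = mex{0} = 1
g(7) = mex{0} = 1
g(8) = mex{0} = 1
g(9) = mex{0} = 1
g(10) = mex{0,1} = 2
g(11) = mex{0,1} = 2
g(12) = mex{1} = 0
g(13) = mex{1} = 0
The P-positions (g = 0) in 0..13 are 0, 1, 2, 3, 4, 12, 13.

0, 1, 2, 3, 4, 12, 13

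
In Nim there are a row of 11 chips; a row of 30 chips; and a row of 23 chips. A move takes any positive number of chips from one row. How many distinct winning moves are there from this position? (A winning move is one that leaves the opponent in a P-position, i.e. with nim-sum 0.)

3

Nim-sum: 11 XOR 30 XOR 23 = 2.
The overall nim-sum is X = 2. A row of size p has a winning move iff p XOR X < p (reduce it to p XOR X).
  11: 11 XOR 2 = 9 < 11 — winning move (to 9).
  30: 30 XOR 2 = 28 < 30 — winning move (to 28).
  23: 23 XOR 2 = 21 < 23 — winning move (to 21).
That gives 3 winning moves.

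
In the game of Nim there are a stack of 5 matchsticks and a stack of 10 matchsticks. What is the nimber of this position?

Compute the nim-sum pairwise:
5 ^ 10 = 15

15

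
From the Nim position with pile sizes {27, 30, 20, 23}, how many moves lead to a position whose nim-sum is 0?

3

Write each in binary and XOR column by column:
  11011  (27)
  11110  (30)
  10100  (20)
  10111  (23)
  -----
  00110  (6)
The overall nim-sum is X = 6. A pile of size p has a winning move iff p XOR X < p (reduce it to p XOR X).
  27: 27 XOR 6 = 29 ≥ 27 — no move.
  30: 30 XOR 6 = 24 < 30 — winning move (to 24).
  20: 20 XOR 6 = 18 < 20 — winning move (to 18).
  23: 23 XOR 6 = 17 < 23 — winning move (to 17).
That gives 3 winning moves.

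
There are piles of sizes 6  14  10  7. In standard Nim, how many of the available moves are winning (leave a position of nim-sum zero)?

Compute the nim-sum pairwise:
6 ^ 14 = 8
8 ^ 10 = 2
2 ^ 7 = 5
The overall nim-sum is X = 5. A pile of size p has a winning move iff p XOR X < p (reduce it to p XOR X).
  6: 6 XOR 5 = 3 < 6 — winning move (to 3).
  14: 14 XOR 5 = 11 < 14 — winning move (to 11).
  10: 10 XOR 5 = 15 ≥ 10 — no move.
  7: 7 XOR 5 = 2 < 7 — winning move (to 2).
That gives 3 winning moves.

3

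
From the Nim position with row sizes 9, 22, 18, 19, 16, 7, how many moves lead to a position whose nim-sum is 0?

1

Nim-sum: 9 XOR 22 XOR 18 XOR 19 XOR 16 XOR 7 = 9.
The overall nim-sum is X = 9. A row of size p has a winning move iff p XOR X < p (reduce it to p XOR X).
  9: 9 XOR 9 = 0 < 9 — winning move (to 0).
  22: 22 XOR 9 = 31 ≥ 22 — no move.
  18: 18 XOR 9 = 27 ≥ 18 — no move.
  19: 19 XOR 9 = 26 ≥ 19 — no move.
  16: 16 XOR 9 = 25 ≥ 16 — no move.
  7: 7 XOR 9 = 14 ≥ 7 — no move.
That gives 1 winning move.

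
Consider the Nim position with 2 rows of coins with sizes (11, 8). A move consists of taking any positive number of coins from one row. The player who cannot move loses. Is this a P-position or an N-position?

N-position

Nim-sum: 11 XOR 8 = 3.
The nim-sum is 3 ≠ 0, so this is an N-position: the player to move can win.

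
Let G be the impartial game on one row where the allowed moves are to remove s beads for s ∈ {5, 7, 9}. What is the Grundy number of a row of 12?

Grundy values for subtraction set {5, 7, 9}:
g(0) = mex{} = 0
g(1) = mex{} = 0
g(2) = mex{} = 0
g(3) = mex{} = 0
g(4) = mex{} = 0
g(5) = mex{0} = 1
g(6) = mex{0} = 1
g(7) = mex{0} = 1
g(8) = mex{0} = 1
g(9) = mex{0} = 1
g(10) = mex{0,1} = 2
g(11) = mex{0,1} = 2
g(12) = mex{0,1} = 2
So g(12) = 2.

2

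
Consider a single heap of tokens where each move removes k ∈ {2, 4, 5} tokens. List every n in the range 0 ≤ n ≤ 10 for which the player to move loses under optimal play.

Grundy values for subtraction set {2, 4, 5}:
k:     0  1  2  3  4  5  6  7  8  9 10
g(k):  0  0  1  1  2  2  3  0  0  1  1
The P-positions (g = 0) in 0..10 are 0, 1, 7, 8.

0, 1, 7, 8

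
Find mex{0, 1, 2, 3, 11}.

The values 0, 1, 2, 3 are all present; 4 is the first non-negative integer missing from the set.

4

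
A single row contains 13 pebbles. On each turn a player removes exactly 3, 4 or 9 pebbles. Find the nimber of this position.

0

Grundy values for subtraction set {3, 4, 9}:
g(0) = mex{} = 0
g(1) = mex{} = 0
g(2) = mex{} = 0
g(3) = mex{0} = 1
g(4) = mex{0} = 1
g(5) = mex{0} = 1
g(6) = mex{0,1} = 2
g(7) = mex{1} = 0
g(8) = mex{1} = 0
g(9) = mex{0,1,2} = 3
g(10) = mex{0,2} = 1
g(11) = mex{0} = 1
g(12) = mex{0,1,3} = 2
g(13) = mex{1,3} = 0
So g(13) = 0.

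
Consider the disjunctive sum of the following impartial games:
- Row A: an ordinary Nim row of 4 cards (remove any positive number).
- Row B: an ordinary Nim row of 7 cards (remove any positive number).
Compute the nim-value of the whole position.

Row A is a plain Nim row of size 4, so its Grundy value is 4.
Row B is a plain Nim row of size 7, so its Grundy value is 7.
The value of a disjunctive sum is the nim-sum of the parts.
Combined value = 4 XOR 7 = 3.

3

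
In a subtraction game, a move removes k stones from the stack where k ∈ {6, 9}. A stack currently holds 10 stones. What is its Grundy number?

Compute g(0), g(1), … for moves {6, 9}:
k:     0  1  2  3  4  5  6  7  8  9 10
g(k):  0  0  0  0  0  0  1  1  1  1  1
So g(10) = 1.

1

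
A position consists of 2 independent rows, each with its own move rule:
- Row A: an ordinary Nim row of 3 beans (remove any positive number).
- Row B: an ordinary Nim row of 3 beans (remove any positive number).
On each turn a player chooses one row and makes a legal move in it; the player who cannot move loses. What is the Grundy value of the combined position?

Row A is a plain Nim row of size 3, so its Grundy value is 3.
Row B is a plain Nim row of size 3, so its Grundy value is 3.
The value of a disjunctive sum is the nim-sum of the parts.
Combined value = 3 ⊕ 3 = 0.

0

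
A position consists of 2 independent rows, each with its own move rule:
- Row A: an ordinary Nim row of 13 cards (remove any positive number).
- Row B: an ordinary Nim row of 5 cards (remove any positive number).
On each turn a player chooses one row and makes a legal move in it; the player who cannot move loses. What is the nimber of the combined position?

Row A is a plain Nim row of size 13, so its Grundy value is 13.
Row B is a plain Nim row of size 5, so its Grundy value is 5.
The value of a disjunctive sum is the nim-sum of the parts.
Combined value = 13 XOR 5 = 8.

8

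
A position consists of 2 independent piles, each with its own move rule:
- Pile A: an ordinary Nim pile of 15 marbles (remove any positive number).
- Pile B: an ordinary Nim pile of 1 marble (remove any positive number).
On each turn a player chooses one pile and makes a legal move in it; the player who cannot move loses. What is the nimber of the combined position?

14

Pile A is a plain Nim pile of size 15, so its Grundy value is 15.
Pile B is a plain Nim pile of size 1, so its Grundy value is 1.
By the Sprague-Grundy theorem, the Grundy value of a sum of independent games is the XOR of the component values.
Combined value = 15 XOR 1 = 14.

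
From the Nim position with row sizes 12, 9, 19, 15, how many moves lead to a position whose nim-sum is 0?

1

Nim-sum: 12 ^ 9 ^ 19 ^ 15 = 25.
The overall nim-sum is X = 25. A row of size p has a winning move iff p XOR X < p (reduce it to p XOR X).
  12: 12 XOR 25 = 21 ≥ 12 — no move.
  9: 9 XOR 25 = 16 ≥ 9 — no move.
  19: 19 XOR 25 = 10 < 19 — winning move (to 10).
  15: 15 XOR 25 = 22 ≥ 15 — no move.
That gives 1 winning move.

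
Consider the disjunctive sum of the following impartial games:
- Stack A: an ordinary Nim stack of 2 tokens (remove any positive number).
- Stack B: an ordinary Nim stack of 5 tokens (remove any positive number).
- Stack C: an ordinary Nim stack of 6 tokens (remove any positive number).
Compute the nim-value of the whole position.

1

Stack A is a plain Nim stack of size 2, so its Grundy value is 2.
Stack B is a plain Nim stack of size 5, so its Grundy value is 5.
Stack C is a plain Nim stack of size 6, so its Grundy value is 6.
The value of a disjunctive sum is the nim-sum of the parts.
Combined value = 2 XOR 5 XOR 6 = 1.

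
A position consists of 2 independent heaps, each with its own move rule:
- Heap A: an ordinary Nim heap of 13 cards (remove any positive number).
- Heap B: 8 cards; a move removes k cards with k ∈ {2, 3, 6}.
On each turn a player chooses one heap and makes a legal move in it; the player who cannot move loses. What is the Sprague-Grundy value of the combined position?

15

Heap A is a plain Nim heap of size 13, so its Grundy value is 13.
For heap B, compute g(0), g(1), … with moves {2, 3, 6}:
g(0) = mex{} = 0
g(1) = mex{} = 0
g(2) = mex{0} = 1
g(3) = mex{0} = 1
g(4) = mex{0,1} = 2
g(5) = mex{1} = 0
g(6) = mex{0,1,2} = 3
g(7) = mex{0,2} = 1
g(8) = mex{0,1,3} = 2
So g(8) = 2.
The value of a disjunctive sum is the nim-sum of the parts.
Combined value = 13 XOR 2 = 15.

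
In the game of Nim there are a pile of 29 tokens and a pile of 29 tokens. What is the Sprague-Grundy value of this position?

0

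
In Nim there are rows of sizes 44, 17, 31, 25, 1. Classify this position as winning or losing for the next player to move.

Winning position

In binary:
  101100  (44)
  010001  (17)
  011111  (31)
  011001  (25)
  000001  (1)
  ------
  111010  (58)
The nim-sum is 58 ≠ 0, so this is an N-position: the player to move can win.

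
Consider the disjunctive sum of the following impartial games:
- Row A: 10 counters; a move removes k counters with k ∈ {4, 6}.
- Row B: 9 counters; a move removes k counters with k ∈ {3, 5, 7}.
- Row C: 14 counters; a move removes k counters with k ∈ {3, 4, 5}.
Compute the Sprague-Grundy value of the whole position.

Grundy values for row A (subtraction set {4, 6}):
g(0) = mex{} = 0
g(1) = mex{} = 0
g(2) = mex{} = 0
g(3) = mex{} = 0
g(4) = mex{0} = 1
g(5) = mex{0} = 1
g(6) = mex{0} = 1
g(7) = mex{0} = 1
g(8) = mex{0,1} = 2
g(9) = mex{0,1} = 2
g(10) = mex{1} = 0
So g(10) = 0.
Build the Grundy sequence for row B with g(k) = mex{g(k−s) : s ∈ {3, 5, 7}, s ≤ k}:
g(0) = mex{} = 0
g(1) = mex{} = 0
g(2) = mex{} = 0
g(3) = mex{0} = 1
g(4) = mex{0} = 1
g(5) = mex{0} = 1
g(6) = mex{0,1} = 2
g(7) = mex{0,1} = 2
g(8) = mex{0,1} = 2
g(9) = mex{0,1,2} = 3
So g(9) = 3.
For row C, compute g(0), g(1), … with moves {3, 4, 5}:
g(0) = mex{} = 0
g(1) = mex{} = 0
g(2) = mex{} = 0
g(3) = mex{0} = 1
g(4) = mex{0} = 1
g(5) = mex{0} = 1
g(6) = mex{0,1} = 2
g(7) = mex{0,1} = 2
g(8) = mex{1} = 0
g(9) = mex{1,2} = 0
g(10) = mex{1,2} = 0
g(11) = mex{0,2} = 1
g(12) = mex{0,2} = 1
g(13) = mex{0} = 1
g(14) = mex{0,1} = 2
So g(14) = 2.
By the Sprague-Grundy theorem, the Grundy value of a sum of independent games is the XOR of the component values.
Combined value = 0 XOR 3 XOR 2 = 1.

1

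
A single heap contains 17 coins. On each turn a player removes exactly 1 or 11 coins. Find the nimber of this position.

1

Grundy values for subtraction set {1, 11}:
k:     0  1  2  3  4  5  6  7  8  9 10 11 12 13 14 15 16 17
g(k):  0  1  0  1  0  1  0  1  0  1  0  1  0  1  0  1  0  1
So g(17) = 1.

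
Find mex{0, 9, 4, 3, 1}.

The values 0, 1 are all present; 2 is the first non-negative integer missing from the set.

2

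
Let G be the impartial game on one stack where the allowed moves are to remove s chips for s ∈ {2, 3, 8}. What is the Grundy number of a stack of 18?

Compute g(0), g(1), … for moves {2, 3, 8}:
k:     0  1  2  3  4  5  6  7  8  9 10 11 12 13 14 15 16 17 18
g(k):  0  0  1  1  2  0  0  1  1  2  0  0  1  1  2  0  0  1  1
So g(18) = 1.

1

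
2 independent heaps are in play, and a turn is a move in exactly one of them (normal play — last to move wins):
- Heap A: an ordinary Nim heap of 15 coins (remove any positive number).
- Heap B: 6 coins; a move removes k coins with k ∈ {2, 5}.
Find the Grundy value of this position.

14

Heap A is a plain Nim heap of size 15, so its Grundy value is 15.
Grundy values for heap B (subtraction set {2, 5}):
k:     0  1  2  3  4  5  6
g(k):  0  0  1  1  0  2  1
So g(6) = 1.
By the Sprague-Grundy theorem, the Grundy value of a sum of independent games is the XOR of the component values.
Combined value = 15 ⊕ 1 = 14.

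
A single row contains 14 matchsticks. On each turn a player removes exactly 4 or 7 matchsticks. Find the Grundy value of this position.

0

Compute g(0), g(1), … for moves {4, 7}:
g(0) = mex{} = 0
g(1) = mex{} = 0
g(2) = mex{} = 0
g(3) = mex{} = 0
g(4) = mex{0} = 1
g(5) = mex{0} = 1
g(6) = mex{0} = 1
g(7) = mex{0} = 1
g(8) = mex{0,1} = 2
g(9) = mex{0,1} = 2
g(10) = mex{0,1} = 2
g(11) = mex{1} = 0
g(12) = mex{1,2} = 0
g(13) = mex{1,2} = 0
g(14) = mex{1,2} = 0
So g(14) = 0.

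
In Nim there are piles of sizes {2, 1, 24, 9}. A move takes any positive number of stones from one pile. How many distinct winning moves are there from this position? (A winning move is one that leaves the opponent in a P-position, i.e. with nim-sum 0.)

Compute the nim-sum pairwise:
2 XOR 1 = 3
3 XOR 24 = 27
27 XOR 9 = 18
The overall nim-sum is X = 18. A pile of size p has a winning move iff p XOR X < p (reduce it to p XOR X).
  2: 2 XOR 18 = 16 ≥ 2 — no move.
  1: 1 XOR 18 = 19 ≥ 1 — no move.
  24: 24 XOR 18 = 10 < 24 — winning move (to 10).
  9: 9 XOR 18 = 27 ≥ 9 — no move.
That gives 1 winning move.

1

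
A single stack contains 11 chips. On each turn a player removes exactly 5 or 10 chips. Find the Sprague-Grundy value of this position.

2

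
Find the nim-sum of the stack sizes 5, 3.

6

Nim-sum: 5 XOR 3 = 6.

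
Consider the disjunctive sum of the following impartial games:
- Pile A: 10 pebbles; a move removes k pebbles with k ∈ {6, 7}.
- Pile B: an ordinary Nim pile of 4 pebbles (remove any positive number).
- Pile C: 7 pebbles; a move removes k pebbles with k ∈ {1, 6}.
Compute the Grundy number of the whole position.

Build the Grundy sequence for pile A with g(k) = mex{g(k−s) : s ∈ {6, 7}, s ≤ k}:
g(0) = mex{} = 0
g(1) = mex{} = 0
g(2) = mex{} = 0
g(3) = mex{} = 0
g(4) = mex{} = 0
g(5) = mex{} = 0
g(6) = mex{0} = 1
g(7) = mex{0} = 1
g(8) = mex{0} = 1
g(9) = mex{0} = 1
g(10) = mex{0} = 1
So g(10) = 1.
Pile B is a plain Nim pile of size 4, so its Grundy value is 4.
Grundy values for pile C (subtraction set {1, 6}):
k:     0  1  2  3  4  5  6  7
g(k):  0  1  0  1  0  1  2  0
So g(7) = 0.
By the Sprague-Grundy theorem, the Grundy value of a sum of independent games is the XOR of the component values.
Combined value = 1 ⊕ 4 ⊕ 0 = 5.

5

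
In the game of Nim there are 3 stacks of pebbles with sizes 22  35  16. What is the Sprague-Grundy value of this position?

Nim-sum: 22 ^ 35 ^ 16 = 37.

37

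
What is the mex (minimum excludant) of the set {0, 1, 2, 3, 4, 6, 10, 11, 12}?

The values 0, 1, 2, 3, 4 are all present; 5 is the first non-negative integer missing from the set.

5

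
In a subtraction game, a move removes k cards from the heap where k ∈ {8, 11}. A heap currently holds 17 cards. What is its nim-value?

2

Compute g(0), g(1), … for moves {8, 11}:
k:     0  1  2  3  4  5  6  7  8  9 10 11 12 13 14 15 16 17
g(k):  0  0  0  0  0  0  0  0  1  1  1  1  1  1  1  1  2  2
So g(17) = 2.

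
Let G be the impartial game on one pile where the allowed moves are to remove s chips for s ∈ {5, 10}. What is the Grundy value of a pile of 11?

2

Grundy values for subtraction set {5, 10}:
k:     0  1  2  3  4  5  6  7  8  9 10 11
g(k):  0  0  0  0  0  1  1  1  1  1  2  2
So g(11) = 2.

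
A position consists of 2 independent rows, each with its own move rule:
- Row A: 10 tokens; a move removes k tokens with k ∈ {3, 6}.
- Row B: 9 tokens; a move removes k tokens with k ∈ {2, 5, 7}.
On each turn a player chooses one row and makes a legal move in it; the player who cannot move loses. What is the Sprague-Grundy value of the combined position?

2

Build the Grundy sequence for row A with g(k) = mex{g(k−s) : s ∈ {3, 6}, s ≤ k}:
g(0) = mex{} = 0
g(1) = mex{} = 0
g(2) = mex{} = 0
g(3) = mex{0} = 1
g(4) = mex{0} = 1
g(5) = mex{0} = 1
g(6) = mex{0,1} = 2
g(7) = mex{0,1} = 2
g(8) = mex{0,1} = 2
g(9) = mex{1,2} = 0
g(10) = mex{1,2} = 0
So g(10) = 0.
For row B, compute g(0), g(1), … with moves {2, 5, 7}:
k:     0  1  2  3  4  5  6  7  8  9
g(k):  0  0  1  1  0  2  1  3  2  2
So g(9) = 2.
By the Sprague-Grundy theorem, the Grundy value of a sum of independent games is the XOR of the component values.
Combined value = 0 XOR 2 = 2.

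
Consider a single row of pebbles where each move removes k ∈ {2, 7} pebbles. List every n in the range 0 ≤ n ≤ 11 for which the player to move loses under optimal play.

Grundy values for subtraction set {2, 7}:
g(0) = mex{} = 0
g(1) = mex{} = 0
g(2) = mex{0} = 1
g(3) = mex{0} = 1
g(4) = mex{1} = 0
g(5) = mex{1} = 0
g(6) = mex{0} = 1
g(7) = mex{0} = 1
g(8) = mex{0,1} = 2
g(9) = mex{1} = 0
g(10) = mex{1,2} = 0
g(11) = mex{0} = 1
The P-positions (g = 0) in 0..11 are 0, 1, 4, 5, 9, 10.

0, 1, 4, 5, 9, 10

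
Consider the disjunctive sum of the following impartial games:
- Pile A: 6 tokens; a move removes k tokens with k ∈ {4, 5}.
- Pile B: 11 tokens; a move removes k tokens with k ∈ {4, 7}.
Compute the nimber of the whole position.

1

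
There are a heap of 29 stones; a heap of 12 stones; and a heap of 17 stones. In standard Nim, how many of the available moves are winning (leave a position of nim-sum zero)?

Nim-sum: 29 XOR 12 XOR 17 = 0.
The nim-sum is already 0, so every move leaves a nonzero nim-sum — there are no winning moves.

0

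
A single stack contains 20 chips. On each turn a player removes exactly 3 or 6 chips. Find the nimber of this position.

0

Build the Grundy sequence with g(k) = mex{g(k−s) : s ∈ {3, 6}, s ≤ k}:
k:     0  1  2  3  4  5  6  7  8  9 10 11 12 13 14 15 16 17 18 19 20
g(k):  0  0  0  1  1  1  2  2  2  0  0  0  1  1  1  2  2  2  0  0  0
So g(20) = 0.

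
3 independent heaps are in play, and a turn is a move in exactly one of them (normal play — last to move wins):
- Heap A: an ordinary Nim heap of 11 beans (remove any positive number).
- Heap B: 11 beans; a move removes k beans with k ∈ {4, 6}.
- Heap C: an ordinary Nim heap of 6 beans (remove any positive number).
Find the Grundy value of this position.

Heap A is a plain Nim heap of size 11, so its Grundy value is 11.
Grundy values for heap B (subtraction set {4, 6}):
g(0) = mex{} = 0
g(1) = mex{} = 0
g(2) = mex{} = 0
g(3) = mex{} = 0
g(4) = mex{0} = 1
g(5) = mex{0} = 1
g(6) = mex{0} = 1
g(7) = mex{0} = 1
g(8) = mex{0,1} = 2
g(9) = mex{0,1} = 2
g(10) = mex{1} = 0
g(11) = mex{1} = 0
So g(11) = 0.
Heap C is a plain Nim heap of size 6, so its Grundy value is 6.
The value of a disjunctive sum is the nim-sum of the parts.
Combined value = 11 XOR 0 XOR 6 = 13.

13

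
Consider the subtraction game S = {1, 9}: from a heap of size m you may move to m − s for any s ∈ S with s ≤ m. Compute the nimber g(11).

Grundy values for subtraction set {1, 9}:
g(0) = mex{} = 0
g(1) = mex{0} = 1
g(2) = mex{1} = 0
g(3) = mex{0} = 1
g(4) = mex{1} = 0
g(5) = mex{0} = 1
g(6) = mex{1} = 0
g(7) = mex{0} = 1
g(8) = mex{1} = 0
g(9) = mex{0} = 1
g(10) = mex{1} = 0
g(11) = mex{0} = 1
So g(11) = 1.

1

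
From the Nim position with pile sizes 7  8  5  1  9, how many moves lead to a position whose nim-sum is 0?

Bitwise XOR of the heap sizes:
  0111  (7)
  1000  (8)
  0101  (5)
  0001  (1)
  1001  (9)
  ----
  0010  (2)
The overall nim-sum is X = 2. A pile of size p has a winning move iff p XOR X < p (reduce it to p XOR X).
  7: 7 XOR 2 = 5 < 7 — winning move (to 5).
  8: 8 XOR 2 = 10 ≥ 8 — no move.
  5: 5 XOR 2 = 7 ≥ 5 — no move.
  1: 1 XOR 2 = 3 ≥ 1 — no move.
  9: 9 XOR 2 = 11 ≥ 9 — no move.
That gives 1 winning move.

1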